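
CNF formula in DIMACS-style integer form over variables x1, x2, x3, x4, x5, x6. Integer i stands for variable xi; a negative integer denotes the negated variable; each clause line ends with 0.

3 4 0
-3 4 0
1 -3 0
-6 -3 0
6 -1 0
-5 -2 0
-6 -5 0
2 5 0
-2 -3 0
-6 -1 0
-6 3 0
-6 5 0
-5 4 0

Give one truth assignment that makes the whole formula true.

x1=0, x2=1, x3=0, x4=1, x5=0, x6=0

Check each clause:
  1. (x3 \/ x4) — x4 is true.
  2. (~x3 \/ x4) — x4 is true.
  3. (~x3 \/ x1) — ~x3 is true.
  4. (~x6 \/ ~x3) — ~x6 is true.
  5. (~x1 \/ x6) — ~x1 is true.
  6. (~x5 \/ ~x2) — ~x5 is true.
  7. (~x5 \/ ~x6) — ~x6 is true.
  8. (x2 \/ x5) — x2 is true.
  9. (~x2 \/ ~x3) — ~x3 is true.
  10. (~x6 \/ ~x1) — ~x6 is true.
  11. (x3 \/ ~x6) — ~x6 is true.
  12. (x5 \/ ~x6) — ~x6 is true.
  13. (x4 \/ ~x5) — ~x5 is true.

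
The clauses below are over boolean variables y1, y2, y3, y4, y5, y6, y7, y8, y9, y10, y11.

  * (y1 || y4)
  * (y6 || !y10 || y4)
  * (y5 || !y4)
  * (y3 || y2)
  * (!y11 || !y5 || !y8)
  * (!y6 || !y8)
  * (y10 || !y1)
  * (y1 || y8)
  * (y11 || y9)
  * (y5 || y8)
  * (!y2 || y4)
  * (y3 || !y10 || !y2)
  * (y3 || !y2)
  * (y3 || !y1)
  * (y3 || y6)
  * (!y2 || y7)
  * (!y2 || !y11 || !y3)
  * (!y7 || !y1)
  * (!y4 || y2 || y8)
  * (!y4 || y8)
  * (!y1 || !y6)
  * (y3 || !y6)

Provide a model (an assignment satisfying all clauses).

y1=False, y2=False, y3=True, y4=True, y5=True, y6=False, y7=True, y8=True, y9=True, y10=False, y11=False

Pure literal: y9 appears only positively; assign y9 = True.
Try y1 = False.
  then y4 is forced to True.
  then y5 is forced to True.
  then y8 is forced to True.
  then y11 is forced to False.
  then y6 is forced to False.
  then y3 is forced to True.
Branch on y2: take y2 = False.
y7, y10 are now unconstrained; take y7 = True, y10 = False.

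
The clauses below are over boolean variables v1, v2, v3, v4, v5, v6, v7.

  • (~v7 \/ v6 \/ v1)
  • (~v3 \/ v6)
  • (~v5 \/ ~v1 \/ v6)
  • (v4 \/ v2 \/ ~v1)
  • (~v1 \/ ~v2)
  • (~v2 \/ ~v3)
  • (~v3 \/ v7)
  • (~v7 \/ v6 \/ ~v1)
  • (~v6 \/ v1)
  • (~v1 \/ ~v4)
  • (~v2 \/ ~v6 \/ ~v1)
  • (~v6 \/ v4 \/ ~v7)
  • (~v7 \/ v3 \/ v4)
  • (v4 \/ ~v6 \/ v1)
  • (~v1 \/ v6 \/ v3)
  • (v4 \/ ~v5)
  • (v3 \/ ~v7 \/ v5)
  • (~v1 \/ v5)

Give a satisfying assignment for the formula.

v1=0  v2=1  v3=0  v4=1  v5=0  v6=0  v7=0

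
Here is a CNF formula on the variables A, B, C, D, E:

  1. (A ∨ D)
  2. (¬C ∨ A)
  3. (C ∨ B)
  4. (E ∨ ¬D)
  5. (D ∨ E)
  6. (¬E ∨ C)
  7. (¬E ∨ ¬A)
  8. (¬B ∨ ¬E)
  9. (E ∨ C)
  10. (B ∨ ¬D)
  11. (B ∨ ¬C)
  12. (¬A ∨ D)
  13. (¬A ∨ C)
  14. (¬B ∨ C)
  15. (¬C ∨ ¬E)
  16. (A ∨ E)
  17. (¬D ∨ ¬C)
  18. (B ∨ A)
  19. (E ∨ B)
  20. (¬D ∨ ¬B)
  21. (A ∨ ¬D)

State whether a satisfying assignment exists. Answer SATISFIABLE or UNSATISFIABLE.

C = True:
  propagation gives A=True, E=False, D=False; an empty clause results — contradiction.
C = False:
  propagation gives B=True; an empty clause results — contradiction.
Every branch closes, so no satisfying assignment exists.

UNSATISFIABLE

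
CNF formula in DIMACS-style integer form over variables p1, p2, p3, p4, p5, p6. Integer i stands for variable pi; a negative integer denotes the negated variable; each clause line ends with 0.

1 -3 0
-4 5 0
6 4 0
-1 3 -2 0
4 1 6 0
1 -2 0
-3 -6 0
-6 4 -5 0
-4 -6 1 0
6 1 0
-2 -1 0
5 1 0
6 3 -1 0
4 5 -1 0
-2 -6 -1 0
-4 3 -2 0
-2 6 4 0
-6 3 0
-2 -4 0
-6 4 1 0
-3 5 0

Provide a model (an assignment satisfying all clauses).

p1 = 1, p2 = 0, p3 = 1, p4 = 1, p5 = 1, p6 = 0

p2 occurs only negated in the remaining clauses — set p2 = False.
Try p1 = True.
Set p3 = True and propagate.
  then p6 is forced to False.
  then p4 is forced to True.
  then p5 is forced to True.
Every clause has at least one true literal under this assignment.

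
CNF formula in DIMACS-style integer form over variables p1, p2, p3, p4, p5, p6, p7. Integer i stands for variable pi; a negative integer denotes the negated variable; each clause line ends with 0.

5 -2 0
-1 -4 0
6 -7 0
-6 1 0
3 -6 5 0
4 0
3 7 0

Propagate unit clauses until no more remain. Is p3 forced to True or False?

True

Unit clause (p4) sets p4 = True.
(!p4 || !p1) with p4 = True leaves only !p1, so p1 = False.
(!p6 || p1): since p1 = False, the clause reduces to (!p6). p6 = False.
From (p6 || !p7) and p6 = False: p7 = False.
In (p7 || p3), p7 is now false; p3 must hold, so p3 = True.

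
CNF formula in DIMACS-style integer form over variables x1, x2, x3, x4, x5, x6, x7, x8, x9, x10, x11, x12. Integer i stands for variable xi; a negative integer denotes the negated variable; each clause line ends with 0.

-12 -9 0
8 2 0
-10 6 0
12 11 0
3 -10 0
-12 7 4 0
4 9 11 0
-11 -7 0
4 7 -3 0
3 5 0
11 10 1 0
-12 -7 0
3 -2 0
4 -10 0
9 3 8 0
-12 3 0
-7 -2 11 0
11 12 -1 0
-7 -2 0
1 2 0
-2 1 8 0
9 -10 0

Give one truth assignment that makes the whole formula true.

x1=False, x2=True, x3=True, x4=True, x5=True, x6=True, x7=False, x8=True, x9=False, x10=False, x11=True, x12=False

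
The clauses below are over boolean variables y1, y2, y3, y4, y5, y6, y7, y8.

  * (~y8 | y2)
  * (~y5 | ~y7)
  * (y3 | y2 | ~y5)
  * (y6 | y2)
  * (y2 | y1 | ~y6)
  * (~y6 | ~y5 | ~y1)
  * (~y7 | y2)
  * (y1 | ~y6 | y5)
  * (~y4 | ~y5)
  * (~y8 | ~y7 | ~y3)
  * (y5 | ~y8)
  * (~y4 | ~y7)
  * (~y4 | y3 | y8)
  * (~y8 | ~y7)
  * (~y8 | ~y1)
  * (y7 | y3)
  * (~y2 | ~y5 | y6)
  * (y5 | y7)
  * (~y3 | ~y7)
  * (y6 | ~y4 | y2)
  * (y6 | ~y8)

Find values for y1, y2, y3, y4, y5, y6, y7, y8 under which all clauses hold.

y1=False, y2=True, y3=True, y4=False, y5=True, y6=True, y7=False, y8=True

Check each clause:
  1. (y2 | ~y8) — y2 is true.
  2. (~y5 | ~y7) — ~y7 is true.
  3. (y2 | y3 | ~y5) — y2 is true.
  4. (y6 | y2) — y2 is true.
  5. (~y6 | y1 | y2) — y2 is true.
  6. (~y1 | ~y5 | ~y6) — ~y1 is true.
  7. (y2 | ~y7) — ~y7 is true.
  8. (y1 | y5 | ~y6) — y5 is true.
  9. (~y5 | ~y4) — ~y4 is true.
  10. (~y3 | ~y8 | ~y7) — ~y7 is true.
  11. (~y8 | y5) — y5 is true.
  12. (~y7 | ~y4) — ~y7 is true.
  13. (y3 | y8 | ~y4) — y8 is true.
  14. (~y7 | ~y8) — ~y7 is true.
  15. (~y1 | ~y8) — ~y1 is true.
  16. (y7 | y3) — y3 is true.
  17. (~y5 | y6 | ~y2) — y6 is true.
  18. (y5 | y7) — y5 is true.
  19. (~y3 | ~y7) — ~y7 is true.
  20. (~y4 | y2 | y6) — y2 is true.
  21. (~y8 | y6) — y6 is true.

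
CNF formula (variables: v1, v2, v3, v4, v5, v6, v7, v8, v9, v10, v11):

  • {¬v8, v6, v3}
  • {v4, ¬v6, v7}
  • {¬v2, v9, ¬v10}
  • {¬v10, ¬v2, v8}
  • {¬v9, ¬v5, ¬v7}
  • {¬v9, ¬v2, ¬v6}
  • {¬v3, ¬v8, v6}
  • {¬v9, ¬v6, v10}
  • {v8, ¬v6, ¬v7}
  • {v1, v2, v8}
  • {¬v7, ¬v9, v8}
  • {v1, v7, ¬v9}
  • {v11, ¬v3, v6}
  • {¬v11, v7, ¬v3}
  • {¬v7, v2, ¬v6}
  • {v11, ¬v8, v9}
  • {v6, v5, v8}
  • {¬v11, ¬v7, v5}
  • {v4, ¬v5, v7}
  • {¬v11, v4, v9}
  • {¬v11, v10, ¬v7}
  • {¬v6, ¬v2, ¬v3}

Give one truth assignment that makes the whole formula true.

v1=1, v2=0, v3=0, v4=1, v5=1, v6=0, v7=0, v8=0, v9=1, v10=1, v11=1

Check each clause:
  1. {v3, ¬v8, v6} — ¬v8 is true.
  2. {v7, v4, ¬v6} — ¬v6 is true.
  3. {¬v10, v9, ¬v2} — v9 is true.
  4. {v8, ¬v2, ¬v10} — ¬v2 is true.
  5. {¬v9, ¬v5, ¬v7} — ¬v7 is true.
  6. {¬v2, ¬v6, ¬v9} — ¬v6 is true.
  7. {v6, ¬v3, ¬v8} — ¬v8 is true.
  8. {v10, ¬v6, ¬v9} — ¬v6 is true.
  9. {v8, ¬v7, ¬v6} — ¬v7 is true.
  10. {v8, v2, v1} — v1 is true.
  11. {¬v7, v8, ¬v9} — ¬v7 is true.
  12. {v7, ¬v9, v1} — v1 is true.
  13. {v6, ¬v3, v11} — v11 is true.
  14. {v7, ¬v11, ¬v3} — ¬v3 is true.
  15. {¬v6, v2, ¬v7} — ¬v7 is true.
  16. {v9, v11, ¬v8} — ¬v8 is true.
  17. {v6, v8, v5} — v5 is true.
  18. {¬v11, ¬v7, v5} — ¬v7 is true.
  19. {v7, v4, ¬v5} — v4 is true.
  20. {v4, ¬v11, v9} — v9 is true.
  21. {¬v11, ¬v7, v10} — ¬v7 is true.
  22. {¬v3, ¬v6, ¬v2} — ¬v6 is true.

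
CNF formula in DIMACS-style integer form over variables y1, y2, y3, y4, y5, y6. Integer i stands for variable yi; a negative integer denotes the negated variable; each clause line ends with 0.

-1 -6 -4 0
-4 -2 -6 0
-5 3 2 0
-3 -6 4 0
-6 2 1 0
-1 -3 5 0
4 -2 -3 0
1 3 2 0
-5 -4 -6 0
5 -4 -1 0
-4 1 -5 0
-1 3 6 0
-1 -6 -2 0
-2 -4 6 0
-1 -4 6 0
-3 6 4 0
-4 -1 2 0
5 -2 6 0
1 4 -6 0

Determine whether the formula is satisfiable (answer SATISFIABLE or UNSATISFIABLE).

SATISFIABLE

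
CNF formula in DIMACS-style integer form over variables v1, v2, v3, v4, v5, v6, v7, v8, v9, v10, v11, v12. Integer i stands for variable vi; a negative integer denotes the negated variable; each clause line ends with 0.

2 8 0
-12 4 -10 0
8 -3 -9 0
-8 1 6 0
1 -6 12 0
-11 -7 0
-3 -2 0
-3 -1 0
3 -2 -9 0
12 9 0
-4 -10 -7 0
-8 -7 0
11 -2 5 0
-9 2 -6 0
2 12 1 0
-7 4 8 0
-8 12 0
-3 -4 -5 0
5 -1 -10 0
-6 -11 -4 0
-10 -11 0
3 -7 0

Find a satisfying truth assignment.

Pure literal: v7 appears only negated; assign v7 = False.
Pure literal: v10 appears only negated; assign v10 = False.
Try v1 = False.
Branch on v2: take v2 = False.
  then v8 is forced to True.
  then v6 is forced to True.
  then v12 is forced to True.
  then v9 is forced to False.
The remaining clauses are satisfied by v3 = True, v4 = False, v5 = False, v11 = False.

v1 = False  v2 = False  v3 = True  v4 = False  v5 = False  v6 = True  v7 = False  v8 = True  v9 = False  v10 = False  v11 = False  v12 = True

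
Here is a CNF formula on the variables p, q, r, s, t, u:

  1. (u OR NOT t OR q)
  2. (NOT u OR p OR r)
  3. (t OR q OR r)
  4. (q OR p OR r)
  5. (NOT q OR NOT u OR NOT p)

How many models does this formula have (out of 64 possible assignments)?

34

Split on q, then p.
  q=1, p=1: forces u=0; r, s, t free → 2^3 = 8.
  q=1, p=0: s, t free; 3 ways for (r,u) × 2^2 = 12.
  q=0, p=1: s free; 4 ways for (r,t,u) × 2^1 = 8.
  q=0, p=0: s free; 3 ways for (r,t,u) × 2^1 = 6.
Total: 8 + 12 + 8 + 6 = 34.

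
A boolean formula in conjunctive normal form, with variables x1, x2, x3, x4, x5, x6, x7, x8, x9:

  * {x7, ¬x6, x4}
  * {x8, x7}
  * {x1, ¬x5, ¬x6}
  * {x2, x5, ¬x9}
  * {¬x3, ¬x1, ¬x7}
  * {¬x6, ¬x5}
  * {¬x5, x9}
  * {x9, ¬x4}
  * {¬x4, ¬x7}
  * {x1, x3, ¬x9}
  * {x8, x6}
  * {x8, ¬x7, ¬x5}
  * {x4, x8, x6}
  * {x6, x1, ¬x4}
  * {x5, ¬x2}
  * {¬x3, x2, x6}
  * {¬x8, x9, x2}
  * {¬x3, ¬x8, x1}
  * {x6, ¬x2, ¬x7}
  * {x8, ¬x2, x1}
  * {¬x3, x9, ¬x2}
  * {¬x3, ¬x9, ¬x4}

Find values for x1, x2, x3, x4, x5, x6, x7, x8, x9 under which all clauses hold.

Try x1 = True.
For the remaining variables, x2 = False, x3 = False, x4 = False, x5 = False, x6 = True, x7 = True, x8 = False, x9 = False works.

x1 = T, x2 = F, x3 = F, x4 = F, x5 = F, x6 = T, x7 = T, x8 = F, x9 = F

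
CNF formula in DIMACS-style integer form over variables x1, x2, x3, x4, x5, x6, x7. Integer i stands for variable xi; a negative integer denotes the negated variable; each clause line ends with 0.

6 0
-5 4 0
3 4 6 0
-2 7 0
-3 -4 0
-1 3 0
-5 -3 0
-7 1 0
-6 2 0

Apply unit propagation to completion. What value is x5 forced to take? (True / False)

(x6) is a unit clause: x6 = True.
From (x2 ∨ ¬x6) and x6 = True: x2 = True.
In (x7 ∨ ¬x2), ¬x2 is now false; x7 must hold, so x7 = True.
(x1 ∨ ¬x7): since x7 = True, the clause reduces to (x1). x1 = True.
(x3 ∨ ¬x1): since x1 = True, the clause reduces to (x3). x3 = True.
(¬x4 ∨ ¬x3): since x3 = True, the clause reduces to (¬x4). x4 = False.
In (x4 ∨ ¬x5), x4 is now false; ¬x5 must hold, so x5 = False.

False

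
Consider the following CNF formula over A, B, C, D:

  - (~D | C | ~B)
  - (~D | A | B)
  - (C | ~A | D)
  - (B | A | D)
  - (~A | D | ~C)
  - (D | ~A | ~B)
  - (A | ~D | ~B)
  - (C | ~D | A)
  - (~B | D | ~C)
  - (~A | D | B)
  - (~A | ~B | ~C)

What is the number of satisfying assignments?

3

The models are:
  A=F B=T C=F D=F
  A=T B=F C=F D=T
  A=T B=F C=T D=T
Count: 3.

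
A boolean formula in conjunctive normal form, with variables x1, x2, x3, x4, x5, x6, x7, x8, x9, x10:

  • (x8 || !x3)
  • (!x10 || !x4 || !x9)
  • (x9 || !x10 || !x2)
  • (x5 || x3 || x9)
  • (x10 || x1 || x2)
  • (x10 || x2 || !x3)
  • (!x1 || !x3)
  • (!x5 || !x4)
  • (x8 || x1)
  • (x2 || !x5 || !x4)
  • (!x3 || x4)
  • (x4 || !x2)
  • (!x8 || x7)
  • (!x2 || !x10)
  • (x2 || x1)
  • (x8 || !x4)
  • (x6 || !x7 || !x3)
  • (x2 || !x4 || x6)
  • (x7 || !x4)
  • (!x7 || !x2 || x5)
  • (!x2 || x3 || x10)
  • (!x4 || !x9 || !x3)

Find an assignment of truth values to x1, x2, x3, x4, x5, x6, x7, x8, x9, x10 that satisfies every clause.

x1=T  x2=F  x3=F  x4=F  x5=T  x6=F  x7=T  x8=T  x9=F  x10=F

Branch on x1: take x1 = True.
  then x3 is forced to False.
Try x2 = False.
For the remaining variables, x4 = False, x5 = True, x6 = False, x7 = True, x8 = True, x9 = False, x10 = False works.
Every clause has at least one true literal under this assignment.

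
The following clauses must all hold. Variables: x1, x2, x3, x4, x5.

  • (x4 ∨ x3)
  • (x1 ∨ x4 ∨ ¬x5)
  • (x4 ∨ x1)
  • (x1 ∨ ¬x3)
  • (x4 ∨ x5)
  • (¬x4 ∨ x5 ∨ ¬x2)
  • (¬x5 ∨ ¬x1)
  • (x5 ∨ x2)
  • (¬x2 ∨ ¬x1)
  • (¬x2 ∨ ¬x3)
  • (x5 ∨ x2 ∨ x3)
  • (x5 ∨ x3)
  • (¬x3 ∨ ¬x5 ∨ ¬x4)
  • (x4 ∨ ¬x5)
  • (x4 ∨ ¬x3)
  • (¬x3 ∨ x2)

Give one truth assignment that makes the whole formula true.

x1 = False, x2 = False, x3 = False, x4 = True, x5 = True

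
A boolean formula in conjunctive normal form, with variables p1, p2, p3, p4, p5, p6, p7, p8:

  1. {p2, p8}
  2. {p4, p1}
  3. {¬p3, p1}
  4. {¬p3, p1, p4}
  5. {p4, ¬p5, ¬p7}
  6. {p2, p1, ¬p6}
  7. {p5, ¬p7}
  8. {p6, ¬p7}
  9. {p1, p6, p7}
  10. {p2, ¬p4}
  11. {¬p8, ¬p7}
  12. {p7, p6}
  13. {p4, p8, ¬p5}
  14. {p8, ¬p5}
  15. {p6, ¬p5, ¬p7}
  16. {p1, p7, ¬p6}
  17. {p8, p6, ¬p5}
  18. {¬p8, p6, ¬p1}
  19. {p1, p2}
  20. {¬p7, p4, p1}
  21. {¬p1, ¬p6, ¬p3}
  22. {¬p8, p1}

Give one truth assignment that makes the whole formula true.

p2 occurs only positively in the remaining clauses — set p2 = True.
Pure literal: p3 appears only negated; assign p3 = False.
Try p1 = True.
Try p4 = True.
The remaining clauses are satisfied by p5 = True, p6 = True, p7 = False, p8 = True.
Check each clause:
  1. {p8, p2} — p8 is true.
  2. {p4, p1} — p1 is true.
  3. {p1, ¬p3} — p1 is true.
  4. {p1, p4, ¬p3} — p1 is true.
  5. {¬p7, ¬p5, p4} — ¬p7 is true.
  6. {p1, p2, ¬p6} — p1 is true.
  7. {¬p7, p5} — ¬p7 is true.
  8. {¬p7, p6} — ¬p7 is true.
  9. {p1, p7, p6} — p1 is true.
  10. {¬p4, p2} — p2 is true.
  11. {¬p8, ¬p7} — ¬p7 is true.
  12. {p6, p7} — p6 is true.
  13. {p8, ¬p5, p4} — p8 is true.
  14. {¬p5, p8} — p8 is true.
  15. {¬p5, ¬p7, p6} — ¬p7 is true.
  16. {p7, ¬p6, p1} — p1 is true.
  17. {¬p5, p8, p6} — p8 is true.
  18. {¬p8, ¬p1, p6} — p6 is true.
  19. {p2, p1} — p1 is true.
  20. {p4, ¬p7, p1} — ¬p7 is true.
  21. {¬p3, ¬p6, ¬p1} — ¬p3 is true.
  22. {¬p8, p1} — p1 is true.

p1 = T, p2 = T, p3 = F, p4 = T, p5 = T, p6 = T, p7 = F, p8 = T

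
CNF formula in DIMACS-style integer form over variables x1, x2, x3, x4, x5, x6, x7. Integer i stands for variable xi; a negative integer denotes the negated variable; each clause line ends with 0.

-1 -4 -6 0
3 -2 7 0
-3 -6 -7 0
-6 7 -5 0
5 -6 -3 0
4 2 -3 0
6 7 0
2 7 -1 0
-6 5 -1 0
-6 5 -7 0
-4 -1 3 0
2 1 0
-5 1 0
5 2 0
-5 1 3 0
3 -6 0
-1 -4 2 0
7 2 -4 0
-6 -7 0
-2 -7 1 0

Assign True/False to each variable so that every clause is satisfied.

x1=1, x2=1, x3=1, x4=1, x5=1, x6=0, x7=1

Check each clause:
  1. {¬x6, ¬x1, ¬x4} — ¬x6 is true.
  2. {x7, ¬x2, x3} — x3 is true.
  3. {¬x6, ¬x3, ¬x7} — ¬x6 is true.
  4. {¬x5, x7, ¬x6} — ¬x6 is true.
  5. {¬x6, x5, ¬x3} — x5 is true.
  6. {x4, x2, ¬x3} — x2 is true.
  7. {x6, x7} — x7 is true.
  8. {¬x1, x7, x2} — x2 is true.
  9. {¬x1, ¬x6, x5} — ¬x6 is true.
  10. {¬x7, ¬x6, x5} — ¬x6 is true.
  11. {¬x1, ¬x4, x3} — x3 is true.
  12. {x2, x1} — x1 is true.
  13. {¬x5, x1} — x1 is true.
  14. {x2, x5} — x2 is true.
  15. {x3, ¬x5, x1} — x3 is true.
  16. {¬x6, x3} — ¬x6 is true.
  17. {x2, ¬x1, ¬x4} — x2 is true.
  18. {¬x4, x2, x7} — x2 is true.
  19. {¬x7, ¬x6} — ¬x6 is true.
  20. {¬x7, x1, ¬x2} — x1 is true.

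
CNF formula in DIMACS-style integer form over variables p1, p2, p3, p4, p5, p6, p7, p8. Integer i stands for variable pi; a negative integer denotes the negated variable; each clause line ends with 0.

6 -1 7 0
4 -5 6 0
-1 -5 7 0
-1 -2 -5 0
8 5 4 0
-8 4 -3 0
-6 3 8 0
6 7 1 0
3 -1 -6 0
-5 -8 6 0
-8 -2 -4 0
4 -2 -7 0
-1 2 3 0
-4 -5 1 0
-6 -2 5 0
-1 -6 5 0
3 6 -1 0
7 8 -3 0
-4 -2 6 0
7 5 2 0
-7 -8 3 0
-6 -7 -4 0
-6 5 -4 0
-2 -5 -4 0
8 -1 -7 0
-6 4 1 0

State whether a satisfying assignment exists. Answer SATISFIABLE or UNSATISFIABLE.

SATISFIABLE

Try p1 = False.
Try p2 = False.
For the remaining variables, p3 = True, p4 = True, p5 = False, p6 = False, p7 = True, p8 = False works.
Every clause has at least one true literal under this assignment.
So p1=False, p2=False, p3=True, p4=True, p5=False, p6=False, p7=True, p8=False is a satisfying assignment.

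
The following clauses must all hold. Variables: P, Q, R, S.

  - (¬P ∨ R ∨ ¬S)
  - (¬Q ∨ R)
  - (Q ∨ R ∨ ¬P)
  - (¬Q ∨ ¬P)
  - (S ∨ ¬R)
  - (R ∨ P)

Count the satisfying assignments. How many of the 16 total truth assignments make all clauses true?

The models are:
  P=0 Q=0 R=1 S=1
  P=0 Q=1 R=1 S=1
  P=1 Q=0 R=1 S=1
That's 3 in total.

3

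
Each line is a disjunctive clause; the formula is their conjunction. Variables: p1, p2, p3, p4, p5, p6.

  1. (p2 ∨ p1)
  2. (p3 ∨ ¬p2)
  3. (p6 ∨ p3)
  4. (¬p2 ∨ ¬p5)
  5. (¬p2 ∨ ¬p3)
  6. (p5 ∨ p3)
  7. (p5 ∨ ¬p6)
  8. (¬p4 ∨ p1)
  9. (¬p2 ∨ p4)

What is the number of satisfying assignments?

8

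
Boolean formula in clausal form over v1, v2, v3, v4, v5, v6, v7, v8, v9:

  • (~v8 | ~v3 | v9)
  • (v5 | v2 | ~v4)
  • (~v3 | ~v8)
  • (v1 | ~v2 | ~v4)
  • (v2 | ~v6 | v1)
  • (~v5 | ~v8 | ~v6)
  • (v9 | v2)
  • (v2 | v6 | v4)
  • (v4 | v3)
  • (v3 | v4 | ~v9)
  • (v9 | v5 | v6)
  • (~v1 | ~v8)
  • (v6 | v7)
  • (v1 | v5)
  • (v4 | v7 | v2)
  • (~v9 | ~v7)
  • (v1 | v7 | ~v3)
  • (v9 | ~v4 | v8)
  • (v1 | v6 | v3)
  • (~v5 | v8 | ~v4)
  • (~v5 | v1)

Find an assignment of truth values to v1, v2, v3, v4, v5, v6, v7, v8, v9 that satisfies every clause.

v1=True, v2=True, v3=True, v4=False, v5=False, v6=True, v7=True, v8=False, v9=False

Set v1 = True and propagate.
  then v8 is forced to False.
Try v2 = True.
Branch on v3: take v3 = True.
The remaining clauses are satisfied by v4 = False, v5 = False, v6 = True, v7 = True, v9 = False.
Every clause has at least one true literal under this assignment.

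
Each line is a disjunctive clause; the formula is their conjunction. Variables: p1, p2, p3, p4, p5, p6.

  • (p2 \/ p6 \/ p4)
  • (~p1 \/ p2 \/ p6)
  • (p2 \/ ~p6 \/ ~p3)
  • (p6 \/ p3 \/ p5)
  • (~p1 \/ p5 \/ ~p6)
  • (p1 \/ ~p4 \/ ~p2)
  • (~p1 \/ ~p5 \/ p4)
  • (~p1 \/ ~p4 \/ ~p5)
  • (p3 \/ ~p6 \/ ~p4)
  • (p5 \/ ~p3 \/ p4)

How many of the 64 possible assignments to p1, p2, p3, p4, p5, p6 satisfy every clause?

11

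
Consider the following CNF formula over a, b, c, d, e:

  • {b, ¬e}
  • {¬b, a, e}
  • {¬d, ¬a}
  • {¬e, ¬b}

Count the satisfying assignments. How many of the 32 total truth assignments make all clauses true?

8

Case analysis on b and e:
  b=1, e=1: a clause becomes empty — 0.
  b=1, e=0: remaining (a,c,d) ∈ {(1,0,0); (1,1,0)} — 2.
  b=0, e=1: a clause becomes empty — 0.
  b=0, e=0: c free; 3 ways for (a,d) × 2^1 = 6.
Total: 0 + 2 + 0 + 6 = 8.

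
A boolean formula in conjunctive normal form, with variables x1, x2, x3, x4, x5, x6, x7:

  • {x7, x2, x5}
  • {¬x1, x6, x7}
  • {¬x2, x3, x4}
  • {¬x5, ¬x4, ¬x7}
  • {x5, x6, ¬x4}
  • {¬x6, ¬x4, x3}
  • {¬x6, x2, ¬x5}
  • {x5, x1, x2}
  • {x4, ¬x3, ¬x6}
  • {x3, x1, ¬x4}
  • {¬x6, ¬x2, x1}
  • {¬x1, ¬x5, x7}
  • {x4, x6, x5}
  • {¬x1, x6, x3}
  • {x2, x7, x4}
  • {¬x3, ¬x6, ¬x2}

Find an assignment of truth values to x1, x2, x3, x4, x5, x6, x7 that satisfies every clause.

x1=0, x2=0, x3=1, x4=1, x5=1, x6=0, x7=0

Branch on x1: take x1 = False.
The remaining clauses are satisfied by x2 = False, x3 = True, x4 = True, x5 = True, x6 = False, x7 = False.
Every clause has at least one true literal under this assignment.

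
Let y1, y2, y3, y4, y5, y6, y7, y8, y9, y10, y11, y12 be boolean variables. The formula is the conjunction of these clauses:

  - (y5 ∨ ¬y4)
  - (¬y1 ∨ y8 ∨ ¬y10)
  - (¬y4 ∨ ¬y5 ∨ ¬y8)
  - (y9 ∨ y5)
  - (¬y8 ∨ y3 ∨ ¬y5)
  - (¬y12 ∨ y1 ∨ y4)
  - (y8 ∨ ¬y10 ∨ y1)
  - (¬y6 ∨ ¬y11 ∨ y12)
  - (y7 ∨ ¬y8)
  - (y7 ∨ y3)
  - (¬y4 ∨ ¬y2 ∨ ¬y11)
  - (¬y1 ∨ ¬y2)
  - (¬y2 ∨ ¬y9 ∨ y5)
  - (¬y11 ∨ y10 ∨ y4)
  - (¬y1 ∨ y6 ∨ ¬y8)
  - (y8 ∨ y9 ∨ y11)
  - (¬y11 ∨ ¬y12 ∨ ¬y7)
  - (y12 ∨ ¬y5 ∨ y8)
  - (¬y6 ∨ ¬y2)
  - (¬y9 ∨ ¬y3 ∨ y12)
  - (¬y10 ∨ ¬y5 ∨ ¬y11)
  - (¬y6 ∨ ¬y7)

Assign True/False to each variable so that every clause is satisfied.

y1 = F, y2 = F, y3 = T, y4 = T, y5 = T, y6 = F, y7 = T, y8 = F, y9 = T, y10 = F, y11 = F, y12 = T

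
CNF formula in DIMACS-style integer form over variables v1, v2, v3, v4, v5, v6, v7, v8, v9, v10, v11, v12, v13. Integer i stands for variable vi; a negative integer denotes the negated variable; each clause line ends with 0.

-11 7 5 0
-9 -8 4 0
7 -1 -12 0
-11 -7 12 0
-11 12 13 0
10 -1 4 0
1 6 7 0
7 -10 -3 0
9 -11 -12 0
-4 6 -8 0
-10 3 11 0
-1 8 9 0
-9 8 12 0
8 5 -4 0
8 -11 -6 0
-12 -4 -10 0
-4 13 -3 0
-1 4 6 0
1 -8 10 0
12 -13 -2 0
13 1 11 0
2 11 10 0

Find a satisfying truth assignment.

v1=F  v2=F  v3=T  v4=F  v5=F  v6=F  v7=T  v8=F  v9=F  v10=T  v11=F  v12=T  v13=T

Check each clause:
  1. (NOT v11 OR v7 OR v5) — NOT v11 is true.
  2. (NOT v8 OR v4 OR NOT v9) — NOT v8 is true.
  3. (NOT v12 OR v7 OR NOT v1) — NOT v1 is true.
  4. (NOT v11 OR v12 OR NOT v7) — v12 is true.
  5. (v12 OR v13 OR NOT v11) — NOT v11 is true.
  6. (NOT v1 OR v10 OR v4) — v10 is true.
  7. (v6 OR v7 OR v1) — v7 is true.
  8. (NOT v10 OR NOT v3 OR v7) — v7 is true.
  9. (v9 OR NOT v11 OR NOT v12) — NOT v11 is true.
  10. (v6 OR NOT v8 OR NOT v4) — NOT v8 is true.
  11. (v11 OR NOT v10 OR v3) — v3 is true.
  12. (NOT v1 OR v8 OR v9) — NOT v1 is true.
  13. (v12 OR v8 OR NOT v9) — v12 is true.
  14. (v5 OR v8 OR NOT v4) — NOT v4 is true.
  15. (v8 OR NOT v11 OR NOT v6) — NOT v6 is true.
  16. (NOT v10 OR NOT v12 OR NOT v4) — NOT v4 is true.
  17. (v13 OR NOT v4 OR NOT v3) — NOT v4 is true.
  18. (v6 OR v4 OR NOT v1) — NOT v1 is true.
  19. (v10 OR v1 OR NOT v8) — NOT v8 is true.
  20. (v12 OR NOT v13 OR NOT v2) — v12 is true.
  21. (v13 OR v11 OR v1) — v13 is true.
  22. (v11 OR v2 OR v10) — v10 is true.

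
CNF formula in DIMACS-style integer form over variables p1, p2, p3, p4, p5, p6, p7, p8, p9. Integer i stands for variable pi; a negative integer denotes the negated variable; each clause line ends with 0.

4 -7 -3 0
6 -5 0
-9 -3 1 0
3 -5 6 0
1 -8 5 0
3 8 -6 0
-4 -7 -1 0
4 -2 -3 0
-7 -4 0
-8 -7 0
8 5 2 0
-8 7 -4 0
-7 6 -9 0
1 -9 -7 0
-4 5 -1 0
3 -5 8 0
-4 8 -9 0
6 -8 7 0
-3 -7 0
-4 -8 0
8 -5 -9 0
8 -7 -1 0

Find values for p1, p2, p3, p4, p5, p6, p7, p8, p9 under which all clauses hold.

Branch on p1: take p1 = True.
The remaining clauses are satisfied by p2 = True, p3 = False, p4 = False, p5 = False, p6 = False, p7 = False, p8 = False, p9 = True.
Every clause has at least one true literal under this assignment.

p1=True, p2=True, p3=False, p4=False, p5=False, p6=False, p7=False, p8=False, p9=True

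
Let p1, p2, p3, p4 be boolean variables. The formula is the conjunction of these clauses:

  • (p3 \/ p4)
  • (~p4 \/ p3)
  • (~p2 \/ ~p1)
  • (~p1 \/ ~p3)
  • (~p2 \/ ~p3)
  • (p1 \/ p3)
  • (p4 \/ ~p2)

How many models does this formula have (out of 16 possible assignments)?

The models are:
  p1=F p2=F p3=T p4=F
  p1=F p2=F p3=T p4=T
That's 2 in total.

2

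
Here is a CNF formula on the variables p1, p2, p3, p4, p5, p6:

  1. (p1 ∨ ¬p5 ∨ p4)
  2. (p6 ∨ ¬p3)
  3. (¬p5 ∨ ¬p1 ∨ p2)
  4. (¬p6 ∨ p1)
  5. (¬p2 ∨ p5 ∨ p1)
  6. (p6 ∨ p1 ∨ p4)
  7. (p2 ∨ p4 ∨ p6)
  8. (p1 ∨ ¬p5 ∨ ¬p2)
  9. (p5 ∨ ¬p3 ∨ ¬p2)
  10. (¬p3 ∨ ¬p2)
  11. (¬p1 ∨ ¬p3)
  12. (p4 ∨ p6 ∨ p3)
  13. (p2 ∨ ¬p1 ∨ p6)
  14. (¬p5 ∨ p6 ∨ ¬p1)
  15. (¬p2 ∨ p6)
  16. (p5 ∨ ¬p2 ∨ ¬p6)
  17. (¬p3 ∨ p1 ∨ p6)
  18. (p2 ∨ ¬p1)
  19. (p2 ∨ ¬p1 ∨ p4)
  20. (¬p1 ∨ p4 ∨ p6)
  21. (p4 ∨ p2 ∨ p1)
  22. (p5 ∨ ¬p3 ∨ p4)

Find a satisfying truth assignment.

p1 = True  p2 = True  p3 = False  p4 = False  p5 = True  p6 = True

Check each clause:
  1. (¬p5 ∨ p1 ∨ p4) — p1 is true.
  2. (¬p3 ∨ p6) — ¬p3 is true.
  3. (¬p1 ∨ ¬p5 ∨ p2) — p2 is true.
  4. (p1 ∨ ¬p6) — p1 is true.
  5. (¬p2 ∨ p1 ∨ p5) — p1 is true.
  6. (p1 ∨ p4 ∨ p6) — p1 is true.
  7. (p4 ∨ p6 ∨ p2) — p2 is true.
  8. (¬p5 ∨ ¬p2 ∨ p1) — p1 is true.
  9. (p5 ∨ ¬p3 ∨ ¬p2) — p5 is true.
  10. (¬p3 ∨ ¬p2) — ¬p3 is true.
  11. (¬p1 ∨ ¬p3) — ¬p3 is true.
  12. (p4 ∨ p3 ∨ p6) — p6 is true.
  13. (p6 ∨ ¬p1 ∨ p2) — p2 is true.
  14. (p6 ∨ ¬p1 ∨ ¬p5) — p6 is true.
  15. (¬p2 ∨ p6) — p6 is true.
  16. (¬p2 ∨ ¬p6 ∨ p5) — p5 is true.
  17. (p1 ∨ p6 ∨ ¬p3) — p1 is true.
  18. (p2 ∨ ¬p1) — p2 is true.
  19. (¬p1 ∨ p2 ∨ p4) — p2 is true.
  20. (p6 ∨ p4 ∨ ¬p1) — p6 is true.
  21. (p1 ∨ p2 ∨ p4) — p1 is true.
  22. (p5 ∨ ¬p3 ∨ p4) — ¬p3 is true.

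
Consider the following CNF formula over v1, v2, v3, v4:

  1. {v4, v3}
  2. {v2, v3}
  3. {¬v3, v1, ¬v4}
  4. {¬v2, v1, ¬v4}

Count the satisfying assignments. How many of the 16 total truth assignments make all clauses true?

Case analysis on v3 and v4:
  v3=1, v4=1: remaining (v1,v2) ∈ {(1,0); (1,1)} — 2.
  v3=1, v4=0: remaining (v1,v2) ∈ {(0,0); (0,1); (1,0); (1,1)} — 4.
  v3=0, v4=1: remaining (v1,v2) ∈ {(1,1)} — 1.
  v3=0, v4=0: a clause becomes empty — 0.
Total: 2 + 4 + 1 + 0 = 7.

7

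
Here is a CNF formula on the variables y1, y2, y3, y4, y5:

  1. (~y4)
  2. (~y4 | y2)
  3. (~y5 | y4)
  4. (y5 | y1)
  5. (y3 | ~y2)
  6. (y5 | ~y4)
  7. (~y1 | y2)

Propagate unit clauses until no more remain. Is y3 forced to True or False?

True

(~y4) is a unit clause: y4 = False.
In (y4 | ~y5), y4 is now false; ~y5 must hold, so y5 = False.
(y1 | y5) with y5 = False leaves only y1, so y1 = True.
(~y1 | y2): since y1 = True, the clause reduces to (y2). y2 = True.
In (y3 | ~y2), ~y2 is now false; y3 must hold, so y3 = True.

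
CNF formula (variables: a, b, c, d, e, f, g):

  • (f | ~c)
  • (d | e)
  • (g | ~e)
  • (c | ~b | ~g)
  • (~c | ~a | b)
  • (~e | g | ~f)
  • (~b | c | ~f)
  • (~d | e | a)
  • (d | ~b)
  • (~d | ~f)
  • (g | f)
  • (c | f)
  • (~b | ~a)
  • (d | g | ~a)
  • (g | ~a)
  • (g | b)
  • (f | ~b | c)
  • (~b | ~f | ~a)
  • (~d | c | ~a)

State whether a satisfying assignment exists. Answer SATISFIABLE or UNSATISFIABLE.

Try a = False.
The remaining clauses are satisfied by b = False, c = True, d = False, e = True, f = True, g = True.
So a=False, b=False, c=True, d=False, e=True, f=True, g=True is a satisfying assignment.

SATISFIABLE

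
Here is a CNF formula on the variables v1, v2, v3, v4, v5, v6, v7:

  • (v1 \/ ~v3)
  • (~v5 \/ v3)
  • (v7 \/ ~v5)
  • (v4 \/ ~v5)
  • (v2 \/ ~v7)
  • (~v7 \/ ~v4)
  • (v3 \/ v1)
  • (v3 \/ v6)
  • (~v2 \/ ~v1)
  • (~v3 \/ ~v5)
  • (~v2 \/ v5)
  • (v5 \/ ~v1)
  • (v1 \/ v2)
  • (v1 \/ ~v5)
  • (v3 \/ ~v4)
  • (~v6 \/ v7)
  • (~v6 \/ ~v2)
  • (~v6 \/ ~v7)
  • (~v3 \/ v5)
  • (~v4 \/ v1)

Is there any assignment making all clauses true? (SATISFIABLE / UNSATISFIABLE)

UNSATISFIABLE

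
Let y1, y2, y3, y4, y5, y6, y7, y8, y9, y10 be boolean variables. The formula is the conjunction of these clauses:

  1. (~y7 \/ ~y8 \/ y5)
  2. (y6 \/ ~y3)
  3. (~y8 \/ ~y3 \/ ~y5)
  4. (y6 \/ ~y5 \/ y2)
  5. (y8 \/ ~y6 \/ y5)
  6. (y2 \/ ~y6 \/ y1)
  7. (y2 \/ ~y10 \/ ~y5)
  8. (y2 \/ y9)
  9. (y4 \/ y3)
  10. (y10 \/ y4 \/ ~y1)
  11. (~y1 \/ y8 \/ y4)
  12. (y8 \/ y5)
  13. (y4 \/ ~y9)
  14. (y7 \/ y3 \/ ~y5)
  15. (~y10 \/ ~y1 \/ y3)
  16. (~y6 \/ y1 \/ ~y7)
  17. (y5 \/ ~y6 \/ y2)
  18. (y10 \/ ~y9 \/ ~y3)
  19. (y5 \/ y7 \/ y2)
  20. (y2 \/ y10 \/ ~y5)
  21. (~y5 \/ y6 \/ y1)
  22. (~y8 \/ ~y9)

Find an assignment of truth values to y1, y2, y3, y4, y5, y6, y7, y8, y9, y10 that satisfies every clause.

y1=True  y2=True  y3=False  y4=True  y5=False  y6=False  y7=False  y8=True  y9=False  y10=False

Pure literal: y2 appears only positively; assign y2 = True.
y4 occurs only positively in the remaining clauses — set y4 = True.
Set y1 = True and propagate.
Try y3 = False.
  then y10 is forced to False.
The remaining clauses are satisfied by y5 = False, y6 = False, y7 = False, y8 = True, y9 = False.
Every clause has at least one true literal under this assignment.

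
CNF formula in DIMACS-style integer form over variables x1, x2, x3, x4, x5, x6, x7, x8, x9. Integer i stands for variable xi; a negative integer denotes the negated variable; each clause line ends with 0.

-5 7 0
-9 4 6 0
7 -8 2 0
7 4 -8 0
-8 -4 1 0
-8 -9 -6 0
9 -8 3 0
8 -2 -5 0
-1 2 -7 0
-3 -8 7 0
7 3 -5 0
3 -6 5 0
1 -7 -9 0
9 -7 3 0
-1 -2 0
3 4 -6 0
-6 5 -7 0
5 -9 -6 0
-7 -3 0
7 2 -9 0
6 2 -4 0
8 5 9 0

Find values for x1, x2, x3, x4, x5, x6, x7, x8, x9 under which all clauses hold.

x1=F, x2=T, x3=T, x4=T, x5=F, x6=F, x7=F, x8=F, x9=T

Branch on x1: take x1 = False.
Try x2 = True.
Set x3 = True and propagate.
  then x7 is forced to False.
  then x5 is forced to False.
  then x8 is forced to False.
  then x9 is forced to True.
  then x6 is forced to False.
  then x4 is forced to True.
Every clause has at least one true literal under this assignment.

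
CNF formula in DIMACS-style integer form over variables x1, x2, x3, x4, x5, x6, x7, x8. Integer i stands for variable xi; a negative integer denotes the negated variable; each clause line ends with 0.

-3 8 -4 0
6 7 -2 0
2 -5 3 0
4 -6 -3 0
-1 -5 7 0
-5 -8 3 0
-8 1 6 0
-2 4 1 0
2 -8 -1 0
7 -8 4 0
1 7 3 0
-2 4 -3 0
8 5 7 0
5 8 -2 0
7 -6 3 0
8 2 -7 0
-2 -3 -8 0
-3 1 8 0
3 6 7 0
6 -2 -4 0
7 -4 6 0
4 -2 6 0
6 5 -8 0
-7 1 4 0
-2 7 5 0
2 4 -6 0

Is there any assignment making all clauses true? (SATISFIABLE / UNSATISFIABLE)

SATISFIABLE

Try x1 = False.
Branch on x2: take x2 = False.
Set x3 = True and propagate.
  then x8 is forced to True.
  then x6 is forced to True.
  then x4 is forced to True.
x5, x7 are now unconstrained; take x5 = True, x7 = False.
So x1=False, x2=False, x3=True, x4=True, x5=True, x6=True, x7=False, x8=True is a satisfying assignment.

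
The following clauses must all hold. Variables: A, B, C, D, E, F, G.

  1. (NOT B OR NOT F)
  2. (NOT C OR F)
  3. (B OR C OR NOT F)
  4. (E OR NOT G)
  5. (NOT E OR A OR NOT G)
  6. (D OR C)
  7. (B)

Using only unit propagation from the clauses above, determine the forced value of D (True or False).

True

(B) stands alone — B = True.
(NOT F OR NOT B): since B = True, the clause reduces to (NOT F). F = False.
From (NOT C OR F) and F = False: C = False.
(D OR C): since C = False, the clause reduces to (D). D = True.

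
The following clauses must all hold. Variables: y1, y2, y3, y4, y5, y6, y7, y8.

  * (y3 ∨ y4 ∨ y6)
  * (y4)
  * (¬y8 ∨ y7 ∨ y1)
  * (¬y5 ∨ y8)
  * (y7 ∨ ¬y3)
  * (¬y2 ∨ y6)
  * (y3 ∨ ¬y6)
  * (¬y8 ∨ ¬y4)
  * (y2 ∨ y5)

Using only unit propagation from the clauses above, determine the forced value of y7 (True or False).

Unit clause (y4) sets y4 = True.
From (¬y8 ∨ ¬y4) and y4 = True: y8 = False.
(y8 ∨ ¬y5) with y8 = False leaves only ¬y5, so y5 = False.
(y5 ∨ y2): since y5 = False, the clause reduces to (y2). y2 = True.
From (y6 ∨ ¬y2) and y2 = True: y6 = True.
(y3 ∨ ¬y6) with y6 = True leaves only y3, so y3 = True.
(y7 ∨ ¬y3): since y3 = True, the clause reduces to (y7). y7 = True.

True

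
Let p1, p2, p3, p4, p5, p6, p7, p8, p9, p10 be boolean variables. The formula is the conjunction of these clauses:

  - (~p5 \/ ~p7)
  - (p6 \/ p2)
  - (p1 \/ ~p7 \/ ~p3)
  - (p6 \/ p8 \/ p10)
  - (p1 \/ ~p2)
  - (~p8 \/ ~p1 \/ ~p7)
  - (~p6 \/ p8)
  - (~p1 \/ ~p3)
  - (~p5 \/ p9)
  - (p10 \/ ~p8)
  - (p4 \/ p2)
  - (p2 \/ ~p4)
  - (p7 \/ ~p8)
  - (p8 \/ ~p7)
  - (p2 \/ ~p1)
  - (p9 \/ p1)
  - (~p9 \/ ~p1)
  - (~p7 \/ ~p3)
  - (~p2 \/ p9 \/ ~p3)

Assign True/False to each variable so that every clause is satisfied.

p1 = True, p2 = True, p3 = False, p4 = True, p5 = False, p6 = False, p7 = False, p8 = False, p9 = False, p10 = True

Pure literal: p3 appears only negated; assign p3 = False.
p5 occurs only negated in the remaining clauses — set p5 = False.
Try p1 = True.
  then p2 is forced to True.
  then p9 is forced to False.
Branch on p6: take p6 = False.
For the remaining variables, p4 = True, p7 = False, p8 = False, p10 = True works.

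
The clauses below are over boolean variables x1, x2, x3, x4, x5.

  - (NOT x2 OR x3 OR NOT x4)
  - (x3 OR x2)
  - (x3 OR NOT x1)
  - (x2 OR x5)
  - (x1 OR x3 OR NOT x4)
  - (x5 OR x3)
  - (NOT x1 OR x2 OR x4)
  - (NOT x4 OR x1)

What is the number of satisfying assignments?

Case analysis on x3 and x1:
  x3=T, x1=T: 5 of the 8 assignments to (x2,x4,x5) work.
  x3=T, x1=F: remaining (x2,x4,x5) ∈ {(F,F,T); (T,F,F); (T,F,T)} — 3.
  x3=F, x1=T: a clause becomes empty — 0.
  x3=F, x1=F: remaining (x2,x4,x5) ∈ {(T,F,T)} — 1.
Total: 5 + 3 + 0 + 1 = 9.

9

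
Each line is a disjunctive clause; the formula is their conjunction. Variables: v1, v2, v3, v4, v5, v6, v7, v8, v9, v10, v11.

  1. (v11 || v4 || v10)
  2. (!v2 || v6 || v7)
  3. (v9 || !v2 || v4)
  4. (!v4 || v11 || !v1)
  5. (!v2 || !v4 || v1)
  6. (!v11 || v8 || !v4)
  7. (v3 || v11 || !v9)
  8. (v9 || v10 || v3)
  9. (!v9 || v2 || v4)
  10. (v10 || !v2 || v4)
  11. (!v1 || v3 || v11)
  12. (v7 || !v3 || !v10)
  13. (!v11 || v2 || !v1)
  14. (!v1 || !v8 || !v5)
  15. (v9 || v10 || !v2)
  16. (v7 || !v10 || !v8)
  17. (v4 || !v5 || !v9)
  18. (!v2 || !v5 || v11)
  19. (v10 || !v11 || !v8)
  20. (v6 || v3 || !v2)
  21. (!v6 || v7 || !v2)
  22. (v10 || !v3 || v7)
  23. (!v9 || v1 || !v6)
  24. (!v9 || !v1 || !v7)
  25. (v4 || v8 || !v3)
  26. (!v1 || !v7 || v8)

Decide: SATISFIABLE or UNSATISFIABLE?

SATISFIABLE

Set v1 = False and propagate.
Branch on v2: take v2 = False.
For the remaining variables, v3 = True, v4 = True, v5 = True, v6 = False, v7 = True, v8 = True, v9 = False, v10 = False, v11 = False works.
Every clause has at least one true literal under this assignment.
So v1=0, v2=0, v3=1, v4=1, v5=1, v6=0, v7=1, v8=1, v9=0, v10=0, v11=0 is a satisfying assignment.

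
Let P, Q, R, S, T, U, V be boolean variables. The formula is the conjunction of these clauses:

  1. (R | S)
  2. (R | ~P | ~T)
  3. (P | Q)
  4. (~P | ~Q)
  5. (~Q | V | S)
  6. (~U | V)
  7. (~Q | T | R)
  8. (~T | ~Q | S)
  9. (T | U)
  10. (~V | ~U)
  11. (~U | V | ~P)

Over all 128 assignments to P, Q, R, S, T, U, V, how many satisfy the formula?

8

Split on Q, then P.
  Q=T, P=T: a clause becomes empty — 0.
  Q=T, P=F: remaining (R,S,T,U,V) ∈ {(F,T,T,F,F); (F,T,T,F,T); (T,T,T,F,F); (T,T,T,F,T)} — 4.
  Q=F, P=T: remaining (R,S,T,U,V) ∈ {(T,F,T,F,F); (T,F,T,F,T); (T,T,T,F,F); (T,T,T,F,T)} — 4.
  Q=F, P=F: a clause becomes empty — 0.
Total: 0 + 4 + 4 + 0 = 8.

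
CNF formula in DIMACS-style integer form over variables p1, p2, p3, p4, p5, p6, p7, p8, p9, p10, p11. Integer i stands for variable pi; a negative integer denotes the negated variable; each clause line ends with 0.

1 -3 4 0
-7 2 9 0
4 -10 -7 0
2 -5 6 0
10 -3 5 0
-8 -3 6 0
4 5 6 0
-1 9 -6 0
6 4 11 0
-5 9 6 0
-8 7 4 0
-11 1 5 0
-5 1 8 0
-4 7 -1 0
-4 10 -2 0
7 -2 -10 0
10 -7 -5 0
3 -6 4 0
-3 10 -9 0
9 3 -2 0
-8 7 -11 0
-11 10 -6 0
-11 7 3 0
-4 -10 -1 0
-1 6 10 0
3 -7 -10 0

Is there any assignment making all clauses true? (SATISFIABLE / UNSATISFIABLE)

SATISFIABLE

Set p1 = False and propagate.
The remaining clauses are satisfied by p2 = False, p3 = True, p4 = True, p5 = False, p6 = False, p7 = False, p8 = False, p9 = True, p10 = True, p11 = False.
So p1 = False  p2 = False  p3 = True  p4 = True  p5 = False  p6 = False  p7 = False  p8 = False  p9 = True  p10 = True  p11 = False is a satisfying assignment.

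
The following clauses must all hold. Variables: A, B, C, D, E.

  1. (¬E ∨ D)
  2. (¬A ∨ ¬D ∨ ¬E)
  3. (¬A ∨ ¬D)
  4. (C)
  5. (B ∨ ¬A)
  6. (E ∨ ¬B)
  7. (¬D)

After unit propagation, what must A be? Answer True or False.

False

(C) stands alone — C = True.
(¬D) is a unit clause: D = False.
From (¬E ∨ D) and D = False: E = False.
In (¬B ∨ E), E is now false; ¬B must hold, so B = False.
From (¬A ∨ B) and B = False: A = False.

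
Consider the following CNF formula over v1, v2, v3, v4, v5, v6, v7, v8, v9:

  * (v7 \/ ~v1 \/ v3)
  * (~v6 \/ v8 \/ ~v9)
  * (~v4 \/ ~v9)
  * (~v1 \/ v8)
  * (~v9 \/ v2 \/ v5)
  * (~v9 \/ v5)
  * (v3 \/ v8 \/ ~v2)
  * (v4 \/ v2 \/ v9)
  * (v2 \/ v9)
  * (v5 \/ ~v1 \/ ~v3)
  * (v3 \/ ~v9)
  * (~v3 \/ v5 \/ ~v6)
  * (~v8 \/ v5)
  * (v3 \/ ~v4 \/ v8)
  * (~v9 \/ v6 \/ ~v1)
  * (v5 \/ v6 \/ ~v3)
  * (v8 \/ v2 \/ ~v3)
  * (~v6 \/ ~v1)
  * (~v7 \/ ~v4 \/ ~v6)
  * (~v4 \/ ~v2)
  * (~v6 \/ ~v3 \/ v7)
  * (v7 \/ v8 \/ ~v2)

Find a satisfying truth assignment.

v1=F, v2=T, v3=T, v4=F, v5=T, v6=F, v7=T, v8=T, v9=T

Check each clause:
  1. (~v1 \/ v3 \/ v7) — v3 is true.
  2. (~v6 \/ ~v9 \/ v8) — v8 is true.
  3. (~v9 \/ ~v4) — ~v4 is true.
  4. (~v1 \/ v8) — v8 is true.
  5. (v5 \/ ~v9 \/ v2) — v2 is true.
  6. (~v9 \/ v5) — v5 is true.
  7. (~v2 \/ v8 \/ v3) — v8 is true.
  8. (v9 \/ v2 \/ v4) — v9 is true.
  9. (v2 \/ v9) — v9 is true.
  10. (~v1 \/ v5 \/ ~v3) — v5 is true.
  11. (~v9 \/ v3) — v3 is true.
  12. (~v3 \/ ~v6 \/ v5) — v5 is true.
  13. (~v8 \/ v5) — v5 is true.
  14. (~v4 \/ v3 \/ v8) — v8 is true.
  15. (~v1 \/ v6 \/ ~v9) — ~v1 is true.
  16. (v5 \/ ~v3 \/ v6) — v5 is true.
  17. (~v3 \/ v8 \/ v2) — v8 is true.
  18. (~v6 \/ ~v1) — ~v6 is true.
  19. (~v4 \/ ~v6 \/ ~v7) — ~v6 is true.
  20. (~v2 \/ ~v4) — ~v4 is true.
  21. (~v3 \/ ~v6 \/ v7) — ~v6 is true.
  22. (v8 \/ ~v2 \/ v7) — v8 is true.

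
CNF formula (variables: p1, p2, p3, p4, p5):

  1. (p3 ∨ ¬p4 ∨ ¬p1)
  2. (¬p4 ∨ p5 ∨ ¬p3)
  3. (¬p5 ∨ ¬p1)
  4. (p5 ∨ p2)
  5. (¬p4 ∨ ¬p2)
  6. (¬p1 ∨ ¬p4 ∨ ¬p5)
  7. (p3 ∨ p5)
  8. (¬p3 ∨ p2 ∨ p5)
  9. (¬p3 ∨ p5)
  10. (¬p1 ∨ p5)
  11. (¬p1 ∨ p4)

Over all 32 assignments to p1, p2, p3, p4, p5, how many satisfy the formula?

6

The models are:
  p1=F p2=F p3=F p4=F p5=T
  p1=F p2=F p3=F p4=T p5=T
  p1=F p2=F p3=T p4=F p5=T
  p1=F p2=F p3=T p4=T p5=T
  p1=F p2=T p3=F p4=F p5=T
  p1=F p2=T p3=T p4=F p5=T
Count: 6.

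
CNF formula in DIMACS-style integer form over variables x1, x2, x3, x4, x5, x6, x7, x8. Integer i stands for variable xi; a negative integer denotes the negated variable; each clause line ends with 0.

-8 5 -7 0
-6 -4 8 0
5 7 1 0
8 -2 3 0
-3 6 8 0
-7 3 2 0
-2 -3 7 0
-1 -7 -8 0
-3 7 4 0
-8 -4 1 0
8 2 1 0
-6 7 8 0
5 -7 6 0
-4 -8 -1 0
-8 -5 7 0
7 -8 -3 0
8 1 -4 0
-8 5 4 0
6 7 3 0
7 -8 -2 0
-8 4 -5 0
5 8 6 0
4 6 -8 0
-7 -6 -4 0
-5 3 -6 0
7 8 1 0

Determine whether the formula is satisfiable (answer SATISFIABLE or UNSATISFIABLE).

SATISFIABLE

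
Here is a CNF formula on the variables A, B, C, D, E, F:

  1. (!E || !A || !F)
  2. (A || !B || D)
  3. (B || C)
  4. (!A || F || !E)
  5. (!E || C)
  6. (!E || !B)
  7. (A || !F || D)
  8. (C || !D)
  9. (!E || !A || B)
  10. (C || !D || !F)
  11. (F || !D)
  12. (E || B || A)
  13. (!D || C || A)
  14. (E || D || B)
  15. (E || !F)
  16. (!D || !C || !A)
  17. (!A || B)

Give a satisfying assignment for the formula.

A=F, B=F, C=T, D=T, E=T, F=T

Check each clause:
  1. (!A || !E || !F) — !A is true.
  2. (D || A || !B) — D is true.
  3. (B || C) — C is true.
  4. (!A || F || !E) — !A is true.
  5. (!E || C) — C is true.
  6. (!E || !B) — !B is true.
  7. (!F || D || A) — D is true.
  8. (!D || C) — C is true.
  9. (!A || !E || B) — !A is true.
  10. (C || !F || !D) — C is true.
  11. (!D || F) — F is true.
  12. (B || A || E) — E is true.
  13. (!D || A || C) — C is true.
  14. (D || E || B) — D is true.
  15. (E || !F) — E is true.
  16. (!C || !A || !D) — !A is true.
  17. (!A || B) — !A is true.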